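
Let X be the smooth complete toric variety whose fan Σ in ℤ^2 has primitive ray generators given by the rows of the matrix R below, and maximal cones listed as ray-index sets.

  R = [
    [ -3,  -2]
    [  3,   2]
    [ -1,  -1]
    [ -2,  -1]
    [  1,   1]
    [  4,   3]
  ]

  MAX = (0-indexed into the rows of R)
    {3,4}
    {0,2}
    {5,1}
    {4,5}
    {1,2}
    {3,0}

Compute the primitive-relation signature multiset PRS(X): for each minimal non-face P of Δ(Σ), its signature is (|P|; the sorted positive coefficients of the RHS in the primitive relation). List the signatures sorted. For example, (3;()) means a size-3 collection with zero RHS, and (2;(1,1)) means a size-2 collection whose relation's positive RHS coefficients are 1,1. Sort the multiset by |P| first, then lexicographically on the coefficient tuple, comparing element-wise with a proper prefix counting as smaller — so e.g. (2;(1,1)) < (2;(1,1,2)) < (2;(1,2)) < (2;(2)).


Δ(Σ) — 6 vertices, 9 min non-faces:

  P={0,1}:  v_{0} + v_{1} = 0 — sig = (2;())
  P={2,4}:  v_{2} + v_{4} = 0 — sig = (2;())
  P={0,4}:  v_{0} + v_{4} = v_{3} — sig = (2;(1))
  P={0,5}:  v_{0} + v_{5} = v_{4} — sig = (2;(1))
  P={1,3}:  v_{1} + v_{3} = v_{4} — sig = (2;(1))
  P={1,4}:  v_{1} + v_{4} = v_{5} — sig = (2;(1))
  P={2,3}:  v_{2} + v_{3} = v_{0} — sig = (2;(1))
  P={2,5}:  v_{2} + v_{5} = v_{1} — sig = (2;(1))
  P={3,5}:  v_{3} + v_{5} = 2·v_{4} — sig = (2;(2))

Hence PRS(X_Σ) =
[(2;()), (2;()), (2;(1)), (2;(1)), (2;(1)), (2;(1)), (2;(1)), (2;(1)), (2;(2))]


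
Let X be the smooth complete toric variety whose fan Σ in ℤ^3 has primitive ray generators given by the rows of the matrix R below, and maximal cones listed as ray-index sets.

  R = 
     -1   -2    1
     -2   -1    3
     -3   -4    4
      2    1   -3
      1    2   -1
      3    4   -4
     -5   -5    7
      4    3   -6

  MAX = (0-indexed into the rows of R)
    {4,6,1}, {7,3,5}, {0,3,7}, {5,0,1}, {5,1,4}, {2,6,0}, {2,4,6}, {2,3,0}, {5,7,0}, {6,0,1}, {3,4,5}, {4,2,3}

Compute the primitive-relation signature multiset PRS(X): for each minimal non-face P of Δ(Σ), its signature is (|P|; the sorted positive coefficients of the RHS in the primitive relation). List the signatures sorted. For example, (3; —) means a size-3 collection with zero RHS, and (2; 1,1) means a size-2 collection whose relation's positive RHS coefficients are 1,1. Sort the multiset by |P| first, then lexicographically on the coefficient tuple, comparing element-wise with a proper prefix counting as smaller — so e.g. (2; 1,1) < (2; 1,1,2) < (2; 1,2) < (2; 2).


The 11 primitive collections of Σ (r=8, n=3):

  P={0,4}:  v_{0} + v_{4} = 0  so sig = (2; —)
  P={1,3}:  v_{1} + v_{3} = 0  so sig = (2; —)
  P={2,5}:  v_{2} + v_{5} = 0  so sig = (2; —)
  P={1,2}:  v_{1} + v_{2} = v_{6}  so sig = (2; 1)
  P={3,6}:  v_{3} + v_{6} = v_{2}  so sig = (2; 1)
  P={5,6}:  v_{5} + v_{6} = v_{1}  so sig = (2; 1)
  P={6,7}:  v_{6} + v_{7} = v_{0}  so sig = (2; 1)
  P={1,7}:  v_{1} + v_{7} = v_{0} + v_{5}  so sig = (2; 1,1)
  P={2,7}:  v_{2} + v_{7} = v_{0} + v_{3}  so sig = (2; 1,1)
  P={4,7}:  v_{4} + v_{7} = v_{3} + v_{5}  so sig = (2; 1,1)
  P={0,3,5}:  v_{0} + v_{3} + v_{5} = v_{7}  so sig = (3; 1)

so the primitive-relation signature multiset is
[(2; —), (2; —), (2; —), (2; 1), (2; 1), (2; 1), (2; 1), (2; 1,1), (2; 1,1), (2; 1,1), (3; 1)]


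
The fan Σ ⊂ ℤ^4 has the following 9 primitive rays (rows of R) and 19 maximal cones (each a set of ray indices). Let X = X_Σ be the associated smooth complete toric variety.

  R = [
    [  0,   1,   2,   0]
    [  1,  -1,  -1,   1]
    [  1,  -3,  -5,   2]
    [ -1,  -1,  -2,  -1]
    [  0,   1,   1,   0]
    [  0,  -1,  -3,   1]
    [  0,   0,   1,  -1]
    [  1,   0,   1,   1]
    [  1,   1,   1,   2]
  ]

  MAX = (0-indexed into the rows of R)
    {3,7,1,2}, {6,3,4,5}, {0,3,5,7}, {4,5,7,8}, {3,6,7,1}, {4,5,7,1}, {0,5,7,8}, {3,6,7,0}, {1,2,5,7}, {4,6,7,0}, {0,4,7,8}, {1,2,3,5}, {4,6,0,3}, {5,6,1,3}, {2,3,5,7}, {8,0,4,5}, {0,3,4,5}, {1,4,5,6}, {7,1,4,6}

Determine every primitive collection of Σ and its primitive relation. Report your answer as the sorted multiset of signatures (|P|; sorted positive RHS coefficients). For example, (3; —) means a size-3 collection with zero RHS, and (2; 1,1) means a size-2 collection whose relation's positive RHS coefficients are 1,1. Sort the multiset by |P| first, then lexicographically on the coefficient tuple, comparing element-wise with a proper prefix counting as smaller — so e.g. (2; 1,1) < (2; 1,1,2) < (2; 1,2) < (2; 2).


Δ(Σ) — 9 vertices, 14 min non-faces:

  P={0,1}:  v_{0} + v_{1} = v_{7} — sig = (2; 1)
  P={2,4}:  v_{2} + v_{4} = v_{1} + v_{5} — sig = (2; 1,1)
  P={3,8}:  v_{3} + v_{8} = v_{0} + v_{5} — sig = (2; 1,1)
  P={6,8}:  v_{6} + v_{8} = v_{4} + v_{7} — sig = (2; 1,1)
  P={0,2}:  v_{0} + v_{2} = v_{3} + v_{5} + 2·v_{7} — sig = (2; 1,1,2)
  P={1,8}:  v_{1} + v_{8} = v_{4} + v_{5} + 2·v_{7} — sig = (2; 1,1,2)
  P={2,6}:  v_{2} + v_{6} = 2·v_{1} + v_{3} — sig = (2; 1,2)
  P={2,8}:  v_{2} + v_{8} = 2·v_{5} + 2·v_{7} — sig = (2; 2,2)
  P={0,5,6}:  v_{0} + v_{5} + v_{6} = 0 — sig = (3; —)
  P={3,4,7}:  v_{3} + v_{4} + v_{7} = 0 — sig = (3; —)
  P={5,6,7}:  v_{5} + v_{6} + v_{7} = v_{1} — sig = (3; 1)
  P={1,3,4}:  v_{1} + v_{3} + v_{4} = v_{5} + v_{6} — sig = (3; 1,1)
  P={0,4,5,7}:  v_{0} + v_{4} + v_{5} + v_{7} = v_{8} — sig = (4; 1)
  P={1,3,5,7}:  v_{1} + v_{3} + v_{5} + v_{7} = v_{2} — sig = (4; 1)

Signatures (|P|; sorted positive RHS coefficients), sorted:
[(2; 1), (2; 1,1), (2; 1,1), (2; 1,1), (2; 1,1,2), (2; 1,1,2), (2; 1,2), (2; 2,2), (3; —), (3; —), (3; 1), (3; 1,1), (4; 1), (4; 1)]


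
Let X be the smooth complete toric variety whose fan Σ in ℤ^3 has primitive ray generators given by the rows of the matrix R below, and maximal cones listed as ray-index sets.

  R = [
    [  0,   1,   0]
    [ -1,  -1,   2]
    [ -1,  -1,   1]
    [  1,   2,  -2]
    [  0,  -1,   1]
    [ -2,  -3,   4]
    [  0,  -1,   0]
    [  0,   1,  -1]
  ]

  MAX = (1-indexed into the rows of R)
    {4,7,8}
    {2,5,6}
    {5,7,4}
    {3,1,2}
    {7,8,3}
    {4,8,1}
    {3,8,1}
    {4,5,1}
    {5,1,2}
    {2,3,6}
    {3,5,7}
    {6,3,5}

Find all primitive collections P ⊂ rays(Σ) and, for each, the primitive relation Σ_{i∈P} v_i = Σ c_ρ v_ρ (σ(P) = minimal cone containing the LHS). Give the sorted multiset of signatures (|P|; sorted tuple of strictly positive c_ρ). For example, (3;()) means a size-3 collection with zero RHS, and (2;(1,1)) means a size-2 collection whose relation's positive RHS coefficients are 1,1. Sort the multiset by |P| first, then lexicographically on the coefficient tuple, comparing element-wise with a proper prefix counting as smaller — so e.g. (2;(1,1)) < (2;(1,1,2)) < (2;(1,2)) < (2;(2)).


Minimal non-faces — 12 found among 8 rays, 12 max cones:

  P = {1,7}:  v_{1} + v_{7} = 0  so sig = (2;())
  P = {5,8}:  v_{5} + v_{8} = 0  so sig = (2;())
  P = {2,4}:  v_{2} + v_{4} = v_{1}  so sig = (2;(1))
  P = {3,4}:  v_{3} + v_{4} = v_{8}  so sig = (2;(1))
  P = {4,6}:  v_{4} + v_{6} = v_{2}  so sig = (2;(1))
  P = {2,7}:  v_{2} + v_{7} = v_{3} + v_{5}  so sig = (2;(1,1))
  P = {2,8}:  v_{2} + v_{8} = v_{1} + v_{3}  so sig = (2;(1,1))
  P = {6,8}:  v_{6} + v_{8} = v_{2} + v_{3}  so sig = (2;(1,1))
  P = {1,6}:  v_{1} + v_{6} = 2·v_{2}  so sig = (2;(2))
  P = {6,7}:  v_{6} + v_{7} = 2·v_{3} + 2·v_{5}  so sig = (2;(2,2))
  P = {1,3,5}:  v_{1} + v_{3} + v_{5} = v_{2}  so sig = (3;(1))
  P = {2,3,5}:  v_{2} + v_{3} + v_{5} = v_{6}  so sig = (3;(1))

Sorted signature multiset PRS(X):
    (2;())
    (2;())
    (2;(1))
    (2;(1))
    (2;(1))
    (2;(1,1))
    (2;(1,1))
    (2;(1,1))
    (2;(2))
    (2;(2,2))
    (3;(1))
    (3;(1))


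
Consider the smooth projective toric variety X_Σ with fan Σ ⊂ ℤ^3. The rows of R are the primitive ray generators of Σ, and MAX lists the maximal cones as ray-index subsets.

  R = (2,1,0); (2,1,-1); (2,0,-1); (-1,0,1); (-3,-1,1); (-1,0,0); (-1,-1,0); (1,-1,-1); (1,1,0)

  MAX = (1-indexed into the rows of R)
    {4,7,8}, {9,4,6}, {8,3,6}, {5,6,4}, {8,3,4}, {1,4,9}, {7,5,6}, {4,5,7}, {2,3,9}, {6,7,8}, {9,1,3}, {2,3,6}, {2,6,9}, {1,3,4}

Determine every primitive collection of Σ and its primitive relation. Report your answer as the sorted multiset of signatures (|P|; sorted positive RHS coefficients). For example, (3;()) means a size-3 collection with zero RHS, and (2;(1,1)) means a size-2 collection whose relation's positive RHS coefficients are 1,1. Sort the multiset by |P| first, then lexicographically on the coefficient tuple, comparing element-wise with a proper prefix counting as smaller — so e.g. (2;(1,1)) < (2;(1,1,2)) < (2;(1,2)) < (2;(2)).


20 minimal non-faces of Δ(Σ) (on 9 rays):

  • {7,9}:  v_{7} + v_{9} = 0 — sig = (2;())
  • {1,5}:  v_{1} + v_{5} = v_{4} — sig = (2;(1))
  • {1,6}:  v_{1} + v_{6} = v_{9} — sig = (2;(1))
  • {2,4}:  v_{2} + v_{4} = v_{9} — sig = (2;(1))
  • {2,5}:  v_{2} + v_{5} = v_{6} — sig = (2;(1))
  • {3,5}:  v_{3} + v_{5} = v_{7} — sig = (2;(1))
  • {3,7}:  v_{3} + v_{7} = v_{8} — sig = (2;(1))
  • {8,9}:  v_{8} + v_{9} = v_{3} — sig = (2;(1))
  • {1,7}:  v_{1} + v_{7} = v_{3} + v_{4} — sig = (2;(1,1))
  • {2,7}:  v_{2} + v_{7} = v_{3} + v_{6} — sig = (2;(1,1))
  • {5,9}:  v_{5} + v_{9} = v_{4} + v_{6} — sig = (2;(1,1))
  • {1,2}:  v_{1} + v_{2} = v_{3} + 2·v_{9} — sig = (2;(1,2))
  • {1,8}:  v_{1} + v_{8} = 2·v_{3} + v_{4} — sig = (2;(1,2))
  • {2,8}:  v_{2} + v_{8} = 2·v_{3} + v_{6} — sig = (2;(1,2))
  • {5,8}:  v_{5} + v_{8} = 2·v_{7} — sig = (2;(2))
  • {3,4,6}:  v_{3} + v_{4} + v_{6} = 0 — sig = (3;())
  • {3,4,9}:  v_{3} + v_{4} + v_{9} = v_{1} — sig = (3;(1))
  • {3,6,9}:  v_{3} + v_{6} + v_{9} = v_{2} — sig = (3;(1))
  • {4,6,7}:  v_{4} + v_{6} + v_{7} = v_{5} — sig = (3;(1))
  • {4,6,8}:  v_{4} + v_{6} + v_{8} = v_{7} — sig = (3;(1))

Hence PRS(X_Σ) =
    |P|=2: 15 collections, coeffs (), (1), (1), (1), (1), (1), (1), (1), (1,1), (1,1), (1,1), (1,2), (1,2), (1,2), (2)
    |P|=3: 5 collections, coeffs (), (1), (1), (1), (1)


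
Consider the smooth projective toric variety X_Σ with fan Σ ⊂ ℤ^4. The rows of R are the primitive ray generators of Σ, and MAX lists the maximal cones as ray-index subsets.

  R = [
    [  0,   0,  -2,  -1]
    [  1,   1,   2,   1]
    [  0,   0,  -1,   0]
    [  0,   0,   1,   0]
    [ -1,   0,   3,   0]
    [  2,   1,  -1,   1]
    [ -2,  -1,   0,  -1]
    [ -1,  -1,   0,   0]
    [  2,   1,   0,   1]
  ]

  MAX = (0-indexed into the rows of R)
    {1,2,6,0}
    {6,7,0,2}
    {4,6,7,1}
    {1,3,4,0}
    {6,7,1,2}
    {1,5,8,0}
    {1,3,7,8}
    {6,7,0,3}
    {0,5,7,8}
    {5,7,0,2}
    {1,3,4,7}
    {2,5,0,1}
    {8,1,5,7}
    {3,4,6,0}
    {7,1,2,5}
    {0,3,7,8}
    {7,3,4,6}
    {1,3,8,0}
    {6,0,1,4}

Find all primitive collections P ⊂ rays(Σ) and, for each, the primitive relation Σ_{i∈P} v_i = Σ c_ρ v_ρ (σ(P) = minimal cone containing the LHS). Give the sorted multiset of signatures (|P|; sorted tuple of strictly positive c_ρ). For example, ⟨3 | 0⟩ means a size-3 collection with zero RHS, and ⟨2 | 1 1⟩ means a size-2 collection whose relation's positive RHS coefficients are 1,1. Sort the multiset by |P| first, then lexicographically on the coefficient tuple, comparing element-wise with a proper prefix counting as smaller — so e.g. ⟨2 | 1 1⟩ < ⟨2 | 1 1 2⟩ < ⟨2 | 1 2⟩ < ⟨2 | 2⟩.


The 11 primitive collections of Σ (r=9, n=4):

  P = {2,3}:  v_{2} + v_{3} = 0 ; sig = ⟨2 | 0⟩
  P = {6,8}:  v_{6} + v_{8} = 0 ; sig = ⟨2 | 0⟩
  P = {2,8}:  v_{2} + v_{8} = v_{5} ; sig = ⟨2 | 1⟩
  P = {3,5}:  v_{3} + v_{5} = v_{8} ; sig = ⟨2 | 1⟩
  P = {4,5}:  v_{4} + v_{5} = v_{1} ; sig = ⟨2 | 1⟩
  P = {5,6}:  v_{5} + v_{6} = v_{2} ; sig = ⟨2 | 1⟩
  P = {2,4}:  v_{2} + v_{4} = v_{1} + v_{6} ; sig = ⟨2 | 1 1⟩
  P = {4,8}:  v_{4} + v_{8} = v_{1} + v_{3} ; sig = ⟨2 | 1 1⟩
  P = {0,1,7}:  v_{0} + v_{1} + v_{7} = 0 ; sig = ⟨3 | 0⟩
  P = {1,3,6}:  v_{1} + v_{3} + v_{6} = v_{4} ; sig = ⟨3 | 1⟩
  P = {0,4,7}:  v_{0} + v_{4} + v_{7} = v_{3} + v_{6} ; sig = ⟨3 | 1 1⟩

Signatures (|P|; sorted positive RHS coefficients), sorted:
    |P|=2: 8 collections, coeffs (), (), (1), (1), (1), (1), (1,1), (1,1)
    |P|=3: 3 collections, coeffs (), (1), (1,1)


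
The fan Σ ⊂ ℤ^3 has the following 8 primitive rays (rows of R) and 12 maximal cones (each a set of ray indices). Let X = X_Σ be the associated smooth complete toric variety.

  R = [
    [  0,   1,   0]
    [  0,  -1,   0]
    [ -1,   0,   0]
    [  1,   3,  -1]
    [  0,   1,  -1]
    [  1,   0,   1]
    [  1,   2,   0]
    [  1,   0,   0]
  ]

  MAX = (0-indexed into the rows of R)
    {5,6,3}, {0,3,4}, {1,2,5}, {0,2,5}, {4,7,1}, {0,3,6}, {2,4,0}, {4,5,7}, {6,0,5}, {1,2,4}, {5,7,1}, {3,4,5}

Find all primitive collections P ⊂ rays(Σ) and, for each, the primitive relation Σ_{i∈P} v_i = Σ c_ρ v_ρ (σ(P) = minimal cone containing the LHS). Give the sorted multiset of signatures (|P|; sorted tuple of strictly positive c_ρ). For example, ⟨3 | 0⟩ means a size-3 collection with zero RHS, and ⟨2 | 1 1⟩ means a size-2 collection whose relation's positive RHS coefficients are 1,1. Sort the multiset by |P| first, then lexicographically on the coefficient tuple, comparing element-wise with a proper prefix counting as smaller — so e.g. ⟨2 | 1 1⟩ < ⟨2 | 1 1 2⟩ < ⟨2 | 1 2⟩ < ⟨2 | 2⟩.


Δ(Σ) — 8 vertices, 14 min non-faces:

  P = {0,1}:  v_{0} + v_{1} = 0  →  sig = ⟨2 | 0⟩
  P = {2,7}:  v_{2} + v_{7} = 0  →  sig = ⟨2 | 0⟩
  P = {4,6}:  v_{4} + v_{6} = v_{3}  →  sig = ⟨2 | 1⟩
  P = {0,7}:  v_{0} + v_{7} = v_{4} + v_{5}  →  sig = ⟨2 | 1 1⟩
  P = {1,6}:  v_{1} + v_{6} = v_{4} + v_{5}  →  sig = ⟨2 | 1 1⟩
  P = {1,3}:  v_{1} + v_{3} = 2·v_{4} + v_{5}  →  sig = ⟨2 | 1 2⟩
  P = {2,3}:  v_{2} + v_{3} = 2·v_{0} + v_{4}  →  sig = ⟨2 | 1 2⟩
  P = {2,6}:  v_{2} + v_{6} = 2·v_{0}  →  sig = ⟨2 | 2⟩
  P = {6,7}:  v_{6} + v_{7} = 2·v_{4} + 2·v_{5}  →  sig = ⟨2 | 2 2⟩
  P = {3,7}:  v_{3} + v_{7} = 3·v_{4} + 2·v_{5}  →  sig = ⟨2 | 2 3⟩
  P = {0,4,5}:  v_{0} + v_{4} + v_{5} = v_{6}  →  sig = ⟨3 | 1⟩
  P = {1,4,5}:  v_{1} + v_{4} + v_{5} = v_{7}  →  sig = ⟨3 | 1⟩
  P = {2,4,5}:  v_{2} + v_{4} + v_{5} = v_{0}  →  sig = ⟨3 | 1⟩
  P = {0,3,5}:  v_{0} + v_{3} + v_{5} = 2·v_{6}  →  sig = ⟨3 | 2⟩

Hence PRS(X_Σ) =
    ⟨2 | 0⟩
    ⟨2 | 0⟩
    ⟨2 | 1⟩
    ⟨2 | 1 1⟩
    ⟨2 | 1 1⟩
    ⟨2 | 1 2⟩
    ⟨2 | 1 2⟩
    ⟨2 | 2⟩
    ⟨2 | 2 2⟩
    ⟨2 | 2 3⟩
    ⟨3 | 1⟩
    ⟨3 | 1⟩
    ⟨3 | 1⟩
    ⟨3 | 2⟩


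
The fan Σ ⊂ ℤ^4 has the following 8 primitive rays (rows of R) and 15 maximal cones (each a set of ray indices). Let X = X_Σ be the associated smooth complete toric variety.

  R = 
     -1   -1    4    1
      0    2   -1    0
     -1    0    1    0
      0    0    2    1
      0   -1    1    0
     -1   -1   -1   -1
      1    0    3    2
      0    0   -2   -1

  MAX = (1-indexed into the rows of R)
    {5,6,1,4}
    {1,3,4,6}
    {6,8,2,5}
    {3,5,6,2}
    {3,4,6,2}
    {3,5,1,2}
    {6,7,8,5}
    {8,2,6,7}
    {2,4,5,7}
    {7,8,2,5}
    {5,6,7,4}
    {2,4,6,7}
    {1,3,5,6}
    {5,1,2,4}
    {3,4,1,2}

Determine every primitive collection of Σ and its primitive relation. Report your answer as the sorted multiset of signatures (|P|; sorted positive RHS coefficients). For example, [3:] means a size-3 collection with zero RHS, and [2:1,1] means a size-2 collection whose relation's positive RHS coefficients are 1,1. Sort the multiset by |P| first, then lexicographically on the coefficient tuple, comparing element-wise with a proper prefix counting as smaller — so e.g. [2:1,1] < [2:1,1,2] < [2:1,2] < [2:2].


Σ has 9 primitive collections:

  • {4,8}:  v_{4} + v_{8} = 0 ; sig = [2:]
  • {1,8}:  v_{1} + v_{8} = v_{3} + v_{5} ; sig = [2:1,1]
  • {3,8}:  v_{3} + v_{8} = v_{2} + v_{5} + v_{6} ; sig = [2:1,1,1]
  • {1,7}:  v_{1} + v_{7} = 3·v_{4} + v_{5} ; sig = [2:1,3]
  • {3,7}:  v_{3} + v_{7} = 2·v_{4} ; sig = [2:2]
  • {3,4,5}:  v_{3} + v_{4} + v_{5} = v_{1} ; sig = [3:1]
  • {1,2,6}:  v_{1} + v_{2} + v_{6} = 2·v_{3} ; sig = [3:2]
  • {2,4,5,6}:  v_{2} + v_{4} + v_{5} + v_{6} = v_{3} ; sig = [4:1]
  • {2,5,6,7}:  v_{2} + v_{5} + v_{6} + v_{7} = v_{4} ; sig = [4:1]

Sorted signature multiset PRS(X):
{ [2:],  [2:1,1],  [2:1,1,1],  [2:1,3],  [2:2],  [3:1],  [3:2],  [4:1] ×2 }


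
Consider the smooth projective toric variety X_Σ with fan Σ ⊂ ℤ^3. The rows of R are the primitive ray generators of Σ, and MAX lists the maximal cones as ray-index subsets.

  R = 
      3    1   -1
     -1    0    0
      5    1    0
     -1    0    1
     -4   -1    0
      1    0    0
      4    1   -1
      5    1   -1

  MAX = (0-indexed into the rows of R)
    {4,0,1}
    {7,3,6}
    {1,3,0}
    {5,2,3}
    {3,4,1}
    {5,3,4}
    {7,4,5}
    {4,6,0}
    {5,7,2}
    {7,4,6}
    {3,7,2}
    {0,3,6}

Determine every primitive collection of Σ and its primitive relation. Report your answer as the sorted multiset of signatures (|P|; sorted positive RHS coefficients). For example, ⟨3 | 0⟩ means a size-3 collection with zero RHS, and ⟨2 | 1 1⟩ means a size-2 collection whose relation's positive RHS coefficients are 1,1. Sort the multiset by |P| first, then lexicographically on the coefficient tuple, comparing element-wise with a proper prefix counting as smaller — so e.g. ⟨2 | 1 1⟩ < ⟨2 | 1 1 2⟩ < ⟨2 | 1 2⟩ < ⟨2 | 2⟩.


The 14 primitive collections of Σ (r=8, n=3):

  P={1,5}:  v_{1} + v_{5} = 0  →  sig = ⟨2 | 0⟩
  P={0,5}:  v_{0} + v_{5} = v_{6}  →  sig = ⟨2 | 1⟩
  P={1,6}:  v_{1} + v_{6} = v_{0}  →  sig = ⟨2 | 1⟩
  P={1,7}:  v_{1} + v_{7} = v_{6}  →  sig = ⟨2 | 1⟩
  P={2,4}:  v_{2} + v_{4} = v_{5}  →  sig = ⟨2 | 1⟩
  P={5,6}:  v_{5} + v_{6} = v_{7}  →  sig = ⟨2 | 1⟩
  P={1,2}:  v_{1} + v_{2} = v_{3} + v_{7}  →  sig = ⟨2 | 1 1⟩
  P={0,2}:  v_{0} + v_{2} = v_{3} + v_{6} + v_{7}  →  sig = ⟨2 | 1 1 1⟩
  P={2,6}:  v_{2} + v_{6} = v_{3} + 2·v_{7}  →  sig = ⟨2 | 1 2⟩
  P={0,7}:  v_{0} + v_{7} = 2·v_{6}  →  sig = ⟨2 | 2⟩
  P={3,4,7}:  v_{3} + v_{4} + v_{7} = 0  →  sig = ⟨3 | 0⟩
  P={3,4,6}:  v_{3} + v_{4} + v_{6} = v_{1}  →  sig = ⟨3 | 1⟩
  P={3,5,7}:  v_{3} + v_{5} + v_{7} = v_{2}  →  sig = ⟨3 | 1⟩
  P={0,3,4}:  v_{0} + v_{3} + v_{4} = 2·v_{1}  →  sig = ⟨3 | 2⟩

Sorted signature multiset PRS(X):
{ ⟨2 | 0⟩,  ⟨2 | 1⟩ ×5,  ⟨2 | 1 1⟩,  ⟨2 | 1 1 1⟩,  ⟨2 | 1 2⟩,  ⟨2 | 2⟩,  ⟨3 | 0⟩,  ⟨3 | 1⟩ ×2,  ⟨3 | 2⟩ }


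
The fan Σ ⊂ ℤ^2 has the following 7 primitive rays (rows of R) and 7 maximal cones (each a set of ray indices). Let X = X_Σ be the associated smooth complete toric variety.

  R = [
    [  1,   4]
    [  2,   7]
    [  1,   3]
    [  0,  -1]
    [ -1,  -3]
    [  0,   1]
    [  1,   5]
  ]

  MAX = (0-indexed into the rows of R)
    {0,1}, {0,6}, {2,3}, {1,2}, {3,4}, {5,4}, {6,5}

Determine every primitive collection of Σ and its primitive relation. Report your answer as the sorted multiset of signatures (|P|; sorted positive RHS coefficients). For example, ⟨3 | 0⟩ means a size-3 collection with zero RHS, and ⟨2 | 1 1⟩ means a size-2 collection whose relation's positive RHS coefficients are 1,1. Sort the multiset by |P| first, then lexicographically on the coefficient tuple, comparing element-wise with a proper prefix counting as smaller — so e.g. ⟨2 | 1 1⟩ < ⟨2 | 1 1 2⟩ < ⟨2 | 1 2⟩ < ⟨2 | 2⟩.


|primitive collections| = 14. Relations:

  P = {2,4}:  v_{2} + v_{4} = 0  so sig = ⟨2 | 0⟩
  P = {3,5}:  v_{3} + v_{5} = 0  so sig = ⟨2 | 0⟩
  P = {0,2}:  v_{0} + v_{2} = v_{1}  so sig = ⟨2 | 1⟩
  P = {0,3}:  v_{0} + v_{3} = v_{2}  so sig = ⟨2 | 1⟩
  P = {0,4}:  v_{0} + v_{4} = v_{5}  so sig = ⟨2 | 1⟩
  P = {0,5}:  v_{0} + v_{5} = v_{6}  so sig = ⟨2 | 1⟩
  P = {1,4}:  v_{1} + v_{4} = v_{0}  so sig = ⟨2 | 1⟩
  P = {2,5}:  v_{2} + v_{5} = v_{0}  so sig = ⟨2 | 1⟩
  P = {3,6}:  v_{3} + v_{6} = v_{0}  so sig = ⟨2 | 1⟩
  P = {1,3}:  v_{1} + v_{3} = 2·v_{2}  so sig = ⟨2 | 2⟩
  P = {1,5}:  v_{1} + v_{5} = 2·v_{0}  so sig = ⟨2 | 2⟩
  P = {2,6}:  v_{2} + v_{6} = 2·v_{0}  so sig = ⟨2 | 2⟩
  P = {4,6}:  v_{4} + v_{6} = 2·v_{5}  so sig = ⟨2 | 2⟩
  P = {1,6}:  v_{1} + v_{6} = 3·v_{0}  so sig = ⟨2 | 3⟩

so the primitive-relation signature multiset is
{ ⟨2 | 0⟩ ×2,  ⟨2 | 1⟩ ×7,  ⟨2 | 2⟩ ×4,  ⟨2 | 3⟩ }


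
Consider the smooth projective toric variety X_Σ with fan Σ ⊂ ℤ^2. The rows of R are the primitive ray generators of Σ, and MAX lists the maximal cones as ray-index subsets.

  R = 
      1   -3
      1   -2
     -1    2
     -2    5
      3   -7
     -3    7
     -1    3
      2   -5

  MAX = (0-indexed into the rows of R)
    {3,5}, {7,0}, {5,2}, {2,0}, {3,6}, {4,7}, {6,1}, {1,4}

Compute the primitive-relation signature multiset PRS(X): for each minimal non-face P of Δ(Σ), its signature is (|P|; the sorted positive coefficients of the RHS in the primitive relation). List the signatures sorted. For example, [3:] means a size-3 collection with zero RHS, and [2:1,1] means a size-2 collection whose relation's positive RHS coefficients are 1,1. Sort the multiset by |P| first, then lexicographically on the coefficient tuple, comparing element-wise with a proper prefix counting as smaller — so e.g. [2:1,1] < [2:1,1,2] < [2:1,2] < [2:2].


Σ has 20 primitive collections:

  • {0,6}:  v_{0} + v_{6} = 0 ; sig = [2:]
  • {1,2}:  v_{1} + v_{2} = 0 ; sig = [2:]
  • {3,7}:  v_{3} + v_{7} = 0 ; sig = [2:]
  • {4,5}:  v_{4} + v_{5} = 0 ; sig = [2:]
  • {0,1}:  v_{0} + v_{1} = v_{7} ; sig = [2:1]
  • {0,3}:  v_{0} + v_{3} = v_{2} ; sig = [2:1]
  • {1,3}:  v_{1} + v_{3} = v_{6} ; sig = [2:1]
  • {1,5}:  v_{1} + v_{5} = v_{3} ; sig = [2:1]
  • {1,7}:  v_{1} + v_{7} = v_{4} ; sig = [2:1]
  • {2,3}:  v_{2} + v_{3} = v_{5} ; sig = [2:1]
  • {2,4}:  v_{2} + v_{4} = v_{7} ; sig = [2:1]
  • {2,6}:  v_{2} + v_{6} = v_{3} ; sig = [2:1]
  • {2,7}:  v_{2} + v_{7} = v_{0} ; sig = [2:1]
  • {3,4}:  v_{3} + v_{4} = v_{1} ; sig = [2:1]
  • {5,7}:  v_{5} + v_{7} = v_{2} ; sig = [2:1]
  • {6,7}:  v_{6} + v_{7} = v_{1} ; sig = [2:1]
  • {0,4}:  v_{0} + v_{4} = 2·v_{7} ; sig = [2:2]
  • {0,5}:  v_{0} + v_{5} = 2·v_{2} ; sig = [2:2]
  • {4,6}:  v_{4} + v_{6} = 2·v_{1} ; sig = [2:2]
  • {5,6}:  v_{5} + v_{6} = 2·v_{3} ; sig = [2:2]

Sorted signature multiset PRS(X):
    |P|=2: 20 collections, coeffs (), (), (), (), (1), (1), (1), (1), (1), (1), (1), (1), (1), (1), (1), (1), (2), (2), (2), (2)


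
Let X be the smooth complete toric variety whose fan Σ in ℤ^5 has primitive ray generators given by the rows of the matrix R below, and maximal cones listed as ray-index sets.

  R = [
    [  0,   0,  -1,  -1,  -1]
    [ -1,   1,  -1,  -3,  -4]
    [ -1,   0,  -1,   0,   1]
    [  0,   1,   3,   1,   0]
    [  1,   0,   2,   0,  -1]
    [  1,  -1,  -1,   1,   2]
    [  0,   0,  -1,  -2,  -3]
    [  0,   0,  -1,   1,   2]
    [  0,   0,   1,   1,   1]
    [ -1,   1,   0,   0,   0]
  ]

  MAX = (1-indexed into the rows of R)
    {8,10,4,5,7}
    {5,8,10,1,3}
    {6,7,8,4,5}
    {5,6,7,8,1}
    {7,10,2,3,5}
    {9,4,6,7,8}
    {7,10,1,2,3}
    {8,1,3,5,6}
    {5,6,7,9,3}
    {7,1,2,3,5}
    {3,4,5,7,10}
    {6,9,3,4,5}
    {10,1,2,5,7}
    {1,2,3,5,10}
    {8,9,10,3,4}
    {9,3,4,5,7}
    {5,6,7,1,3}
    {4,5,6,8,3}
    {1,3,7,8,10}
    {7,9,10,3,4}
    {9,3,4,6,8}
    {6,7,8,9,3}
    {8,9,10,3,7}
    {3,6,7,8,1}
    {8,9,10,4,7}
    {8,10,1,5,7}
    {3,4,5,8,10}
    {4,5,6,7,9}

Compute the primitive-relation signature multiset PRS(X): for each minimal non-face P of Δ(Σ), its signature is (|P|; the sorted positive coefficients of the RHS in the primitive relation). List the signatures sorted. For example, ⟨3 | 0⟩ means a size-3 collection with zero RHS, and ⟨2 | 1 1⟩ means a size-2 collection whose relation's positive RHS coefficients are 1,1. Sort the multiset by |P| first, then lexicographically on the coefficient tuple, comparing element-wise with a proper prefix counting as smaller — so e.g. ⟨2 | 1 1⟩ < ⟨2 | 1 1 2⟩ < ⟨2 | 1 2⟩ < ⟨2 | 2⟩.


Primitive collections (13):

  P={1,9}:  v_{1} + v_{9} = 0  so sig = ⟨2 | 0⟩
  P={6,10}:  v_{6} + v_{10} = v_{8}  so sig = ⟨2 | 1⟩
  P={1,4}:  v_{1} + v_{4} = v_{5} + v_{10}  so sig = ⟨2 | 1 1⟩
  P={2,9}:  v_{2} + v_{9} = v_{3} + v_{5} + v_{7} + v_{10}  so sig = ⟨2 | 1 1 1 1⟩
  P={2,4}:  v_{2} + v_{4} = v_{3} + 2·v_{5} + v_{7} + 2·v_{10}  so sig = ⟨2 | 1 1 2 2⟩
  P={2,8}:  v_{2} + v_{8} = 2·v_{1} + v_{10}  so sig = ⟨2 | 1 2⟩
  P={2,6}:  v_{2} + v_{6} = 2·v_{1}  so sig = ⟨2 | 2⟩
  P={5,9,10}:  v_{5} + v_{9} + v_{10} = v_{4}  so sig = ⟨3 | 1⟩
  P={5,8,9}:  v_{5} + v_{8} + v_{9} = v_{4} + v_{6}  so sig = ⟨3 | 1 1⟩
  P={3,4,6,7}:  v_{3} + v_{4} + v_{6} + v_{7} = 0  so sig = ⟨4 | 0⟩
  P={3,4,7,8}:  v_{3} + v_{4} + v_{7} + v_{8} = v_{10}  so sig = ⟨4 | 1⟩
  P={3,5,7,8}:  v_{3} + v_{5} + v_{7} + v_{8} = v_{1}  so sig = ⟨4 | 1⟩
  P={1,3,5,7,10}:  v_{1} + v_{3} + v_{5} + v_{7} + v_{10} = v_{2}  so sig = ⟨5 | 1⟩

Signatures (|P|; sorted positive RHS coefficients), sorted:
[⟨2 | 0⟩, ⟨2 | 1⟩, ⟨2 | 1 1⟩, ⟨2 | 1 1 1 1⟩, ⟨2 | 1 1 2 2⟩, ⟨2 | 1 2⟩, ⟨2 | 2⟩, ⟨3 | 1⟩, ⟨3 | 1 1⟩, ⟨4 | 0⟩, ⟨4 | 1⟩, ⟨4 | 1⟩, ⟨5 | 1⟩]


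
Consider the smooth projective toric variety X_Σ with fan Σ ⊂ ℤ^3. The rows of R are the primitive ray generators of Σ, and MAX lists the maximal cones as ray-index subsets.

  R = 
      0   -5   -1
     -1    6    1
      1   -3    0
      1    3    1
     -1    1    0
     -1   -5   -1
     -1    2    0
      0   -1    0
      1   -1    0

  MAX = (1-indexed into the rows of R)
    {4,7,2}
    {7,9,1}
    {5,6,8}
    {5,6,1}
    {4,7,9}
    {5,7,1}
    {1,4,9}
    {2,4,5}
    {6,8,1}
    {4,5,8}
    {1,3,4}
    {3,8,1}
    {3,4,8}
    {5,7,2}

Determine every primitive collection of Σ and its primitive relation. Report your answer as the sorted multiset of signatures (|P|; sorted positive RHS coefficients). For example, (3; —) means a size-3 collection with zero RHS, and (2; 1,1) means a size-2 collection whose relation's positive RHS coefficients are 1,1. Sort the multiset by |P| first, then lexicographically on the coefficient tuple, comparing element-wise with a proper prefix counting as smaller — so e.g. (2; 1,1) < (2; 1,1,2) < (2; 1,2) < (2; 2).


Primitive collections (20):

  • {5,9}:  v_{5} + v_{9} = 0  ⇒ sig = (2; —)
  • {1,2}:  v_{1} + v_{2} = v_{5}  ⇒ sig = (2; 1)
  • {3,7}:  v_{3} + v_{7} = v_{8}  ⇒ sig = (2; 1)
  • {7,8}:  v_{7} + v_{8} = v_{5}  ⇒ sig = (2; 1)
  • {2,9}:  v_{2} + v_{9} = v_{4} + v_{7}  ⇒ sig = (2; 1,1)
  • {6,9}:  v_{6} + v_{9} = v_{1} + v_{8}  ⇒ sig = (2; 1,1)
  • {8,9}:  v_{8} + v_{9} = v_{1} + v_{4}  ⇒ sig = (2; 1,1)
  • {2,3}:  v_{2} + v_{3} = v_{4} + v_{5} + v_{8}  ⇒ sig = (2; 1,1,1)
  • {2,6}:  v_{2} + v_{6} = 2·v_{5} + v_{8}  ⇒ sig = (2; 1,2)
  • {2,8}:  v_{2} + v_{8} = v_{4} + 2·v_{5}  ⇒ sig = (2; 1,2)
  • {6,7}:  v_{6} + v_{7} = v_{1} + 2·v_{5}  ⇒ sig = (2; 1,2)
  • {3,6}:  v_{3} + v_{6} = v_{1} + 3·v_{8}  ⇒ sig = (2; 1,3)
  • {3,5}:  v_{3} + v_{5} = 2·v_{8}  ⇒ sig = (2; 2)
  • {4,6}:  v_{4} + v_{6} = 2·v_{8}  ⇒ sig = (2; 2)
  • {3,9}:  v_{3} + v_{9} = 2·v_{1} + 2·v_{4}  ⇒ sig = (2; 2,2)
  • {1,4,7}:  v_{1} + v_{4} + v_{7} = 0  ⇒ sig = (3; —)
  • {1,4,5}:  v_{1} + v_{4} + v_{5} = v_{8}  ⇒ sig = (3; 1)
  • {1,4,8}:  v_{1} + v_{4} + v_{8} = v_{3}  ⇒ sig = (3; 1)
  • {1,5,8}:  v_{1} + v_{5} + v_{8} = v_{6}  ⇒ sig = (3; 1)
  • {4,5,7}:  v_{4} + v_{5} + v_{7} = v_{2}  ⇒ sig = (3; 1)

Sorted signature multiset PRS(X):
{ (2; —),  (2; 1) ×3,  (2; 1,1) ×3,  (2; 1,1,1),  (2; 1,2) ×3,  (2; 1,3),  (2; 2) ×2,  (2; 2,2),  (3; —),  (3; 1) ×4 }


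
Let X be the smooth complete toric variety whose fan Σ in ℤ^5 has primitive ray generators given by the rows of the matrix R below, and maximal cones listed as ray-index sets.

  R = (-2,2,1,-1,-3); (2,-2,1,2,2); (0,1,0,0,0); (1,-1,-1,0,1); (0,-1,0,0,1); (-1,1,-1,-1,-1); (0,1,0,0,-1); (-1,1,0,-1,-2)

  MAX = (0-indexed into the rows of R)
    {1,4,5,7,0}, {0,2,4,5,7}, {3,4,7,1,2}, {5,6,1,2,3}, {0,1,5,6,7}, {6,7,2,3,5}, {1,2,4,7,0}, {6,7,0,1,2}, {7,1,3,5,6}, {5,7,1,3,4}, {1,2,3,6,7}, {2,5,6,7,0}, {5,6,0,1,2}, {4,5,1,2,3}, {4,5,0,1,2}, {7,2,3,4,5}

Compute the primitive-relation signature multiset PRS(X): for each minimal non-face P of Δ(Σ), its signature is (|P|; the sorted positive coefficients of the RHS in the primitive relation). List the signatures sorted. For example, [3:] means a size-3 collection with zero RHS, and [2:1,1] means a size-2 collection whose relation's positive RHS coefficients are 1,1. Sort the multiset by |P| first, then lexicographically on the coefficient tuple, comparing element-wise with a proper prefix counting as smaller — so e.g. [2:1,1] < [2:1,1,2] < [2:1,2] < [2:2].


Minimal non-faces — 3 found among 8 rays, 16 max cones:

  {4,6}:  v_{4} + v_{6} = 0  ⟹  sig = [2:]
  {0,3}:  v_{0} + v_{3} = v_{7}  ⟹  sig = [2:1]
  {1,2,5,7}:  v_{1} + v_{2} + v_{5} + v_{7} = v_{6}  ⟹  sig = [4:1]

so the primitive-relation signature multiset is
    [2:]
    [2:1]
    [4:1]


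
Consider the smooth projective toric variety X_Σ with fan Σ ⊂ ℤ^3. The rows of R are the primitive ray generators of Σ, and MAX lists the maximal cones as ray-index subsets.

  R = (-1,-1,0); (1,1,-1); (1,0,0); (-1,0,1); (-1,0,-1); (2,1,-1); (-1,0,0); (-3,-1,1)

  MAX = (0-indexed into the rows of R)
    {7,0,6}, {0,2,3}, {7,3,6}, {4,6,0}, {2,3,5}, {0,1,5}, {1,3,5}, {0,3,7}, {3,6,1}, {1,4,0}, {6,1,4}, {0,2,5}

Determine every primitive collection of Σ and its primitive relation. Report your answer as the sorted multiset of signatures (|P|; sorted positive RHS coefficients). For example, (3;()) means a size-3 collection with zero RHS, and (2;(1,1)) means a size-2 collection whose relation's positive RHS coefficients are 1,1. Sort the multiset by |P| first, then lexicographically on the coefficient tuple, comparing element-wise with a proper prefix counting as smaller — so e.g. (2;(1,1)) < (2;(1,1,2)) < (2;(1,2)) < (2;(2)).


14 minimal non-faces of Δ(Σ) (on 8 rays):

  P={2,6}:  v_{2} + v_{6} = 0  ⇒ sig = (2;())
  P={1,2}:  v_{1} + v_{2} = v_{5}  ⇒ sig = (2;(1))
  P={5,6}:  v_{5} + v_{6} = v_{1}  ⇒ sig = (2;(1))
  P={5,7}:  v_{5} + v_{7} = v_{6}  ⇒ sig = (2;(1))
  P={2,4}:  v_{2} + v_{4} = v_{0} + v_{1}  ⇒ sig = (2;(1,1))
  P={2,7}:  v_{2} + v_{7} = v_{0} + v_{3}  ⇒ sig = (2;(1,1))
  P={4,5}:  v_{4} + v_{5} = v_{0} + 2·v_{1}  ⇒ sig = (2;(1,2))
  P={4,7}:  v_{4} + v_{7} = v_{0} + 3·v_{6}  ⇒ sig = (2;(1,3))
  P={1,7}:  v_{1} + v_{7} = 2·v_{6}  ⇒ sig = (2;(2))
  P={3,4}:  v_{3} + v_{4} = 2·v_{6}  ⇒ sig = (2;(2))
  P={0,3,5}:  v_{0} + v_{3} + v_{5} = 0  ⇒ sig = (3;())
  P={0,1,3}:  v_{0} + v_{1} + v_{3} = v_{6}  ⇒ sig = (3;(1))
  P={0,1,6}:  v_{0} + v_{1} + v_{6} = v_{4}  ⇒ sig = (3;(1))
  P={0,3,6}:  v_{0} + v_{3} + v_{6} = v_{7}  ⇒ sig = (3;(1))

Signatures (|P|; sorted positive RHS coefficients), sorted:
{ (2;()),  (2;(1)) ×3,  (2;(1,1)) ×2,  (2;(1,2)),  (2;(1,3)),  (2;(2)) ×2,  (3;()),  (3;(1)) ×3 }


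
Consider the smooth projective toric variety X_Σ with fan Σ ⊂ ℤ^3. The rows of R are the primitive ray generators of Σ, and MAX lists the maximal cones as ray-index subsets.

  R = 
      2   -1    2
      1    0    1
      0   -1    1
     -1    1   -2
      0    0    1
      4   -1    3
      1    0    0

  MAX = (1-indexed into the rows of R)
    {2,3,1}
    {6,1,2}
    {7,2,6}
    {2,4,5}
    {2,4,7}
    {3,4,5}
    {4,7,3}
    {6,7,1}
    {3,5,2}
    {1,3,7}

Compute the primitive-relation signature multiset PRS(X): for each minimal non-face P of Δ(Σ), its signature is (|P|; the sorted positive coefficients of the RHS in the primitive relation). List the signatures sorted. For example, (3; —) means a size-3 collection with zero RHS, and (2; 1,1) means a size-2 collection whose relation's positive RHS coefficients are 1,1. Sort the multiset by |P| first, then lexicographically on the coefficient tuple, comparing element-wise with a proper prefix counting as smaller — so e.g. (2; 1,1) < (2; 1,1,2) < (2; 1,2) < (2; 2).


9 collections generate NE(X_Σ); each relation:

  P = {1,4}:  v_{1} + v_{4} = v_{7}  →  sig = (2; 1)
  P = {5,7}:  v_{5} + v_{7} = v_{2}  →  sig = (2; 1)
  P = {1,5}:  v_{1} + v_{5} = 2·v_{2} + v_{3}  →  sig = (2; 1,2)
  P = {4,6}:  v_{4} + v_{6} = v_{2} + 2·v_{7}  →  sig = (2; 1,2)
  P = {5,6}:  v_{5} + v_{6} = v_{1} + 2·v_{2}  →  sig = (2; 1,2)
  P = {3,6}:  v_{3} + v_{6} = 2·v_{1}  →  sig = (2; 2)
  P = {2,3,4}:  v_{2} + v_{3} + v_{4} = 0  →  sig = (3; —)
  P = {1,2,7}:  v_{1} + v_{2} + v_{7} = v_{6}  →  sig = (3; 1)
  P = {2,3,7}:  v_{2} + v_{3} + v_{7} = v_{1}  →  sig = (3; 1)

Signatures (|P|; sorted positive RHS coefficients), sorted:
    |P|=2: 6 collections, coeffs (1), (1), (1,2), (1,2), (1,2), (2)
    |P|=3: 3 collections, coeffs (), (1), (1)


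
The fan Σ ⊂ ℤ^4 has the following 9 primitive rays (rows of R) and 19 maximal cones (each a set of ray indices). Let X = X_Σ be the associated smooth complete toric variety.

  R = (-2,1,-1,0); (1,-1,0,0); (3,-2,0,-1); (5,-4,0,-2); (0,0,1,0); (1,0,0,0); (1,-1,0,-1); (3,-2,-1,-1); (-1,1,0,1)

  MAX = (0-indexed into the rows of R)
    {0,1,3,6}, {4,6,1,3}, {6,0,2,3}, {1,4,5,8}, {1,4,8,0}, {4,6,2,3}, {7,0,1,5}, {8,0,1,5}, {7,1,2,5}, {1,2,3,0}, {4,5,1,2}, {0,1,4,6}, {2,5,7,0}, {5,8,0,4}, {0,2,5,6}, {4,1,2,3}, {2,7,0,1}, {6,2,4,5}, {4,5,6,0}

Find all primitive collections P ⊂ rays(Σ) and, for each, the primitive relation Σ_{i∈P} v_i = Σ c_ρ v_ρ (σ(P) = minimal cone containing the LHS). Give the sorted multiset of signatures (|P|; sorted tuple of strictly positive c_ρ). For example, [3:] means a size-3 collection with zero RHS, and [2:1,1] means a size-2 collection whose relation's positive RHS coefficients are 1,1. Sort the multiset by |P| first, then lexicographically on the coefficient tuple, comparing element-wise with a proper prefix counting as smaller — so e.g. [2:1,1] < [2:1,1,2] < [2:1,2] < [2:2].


|primitive collections| = 14. Relations:

  • {6,8}:  v_{6} + v_{8} = 0  →  sig = [2:]
  • {4,7}:  v_{4} + v_{7} = v_{2}  →  sig = [2:1]
  • {2,8}:  v_{2} + v_{8} = v_{1} + v_{5}  →  sig = [2:1,1]
  • {3,8}:  v_{3} + v_{8} = v_{1} + v_{2}  →  sig = [2:1,1]
  • {3,7}:  v_{3} + v_{7} = v_{0} + v_{1} + 3·v_{2}  →  sig = [2:1,1,3]
  • {6,7}:  v_{6} + v_{7} = v_{0} + 2·v_{2}  →  sig = [2:1,2]
  • {7,8}:  v_{7} + v_{8} = v_{0} + 2·v_{1} + 2·v_{5}  →  sig = [2:1,2,2]
  • {3,5}:  v_{3} + v_{5} = 2·v_{2}  →  sig = [2:2]
  • {0,2,4}:  v_{0} + v_{2} + v_{4} = v_{6}  →  sig = [3:1]
  • {1,2,6}:  v_{1} + v_{2} + v_{6} = v_{3}  →  sig = [3:1]
  • {1,5,6}:  v_{1} + v_{5} + v_{6} = v_{2}  →  sig = [3:1]
  • {0,3,4}:  v_{0} + v_{3} + v_{4} = v_{1} + 2·v_{6}  →  sig = [3:1,2]
  • {0,1,4,5}:  v_{0} + v_{1} + v_{4} + v_{5} = 0  →  sig = [4:]
  • {0,1,2,5}:  v_{0} + v_{1} + v_{2} + v_{5} = v_{7}  →  sig = [4:1]

so the primitive-relation signature multiset is
    |P|=2: 8 collections, coeffs (), (1), (1,1), (1,1), (1,1,3), (1,2), (1,2,2), (2)
    |P|=3: 4 collections, coeffs (1), (1), (1), (1,2)
    |P|=4: 2 collections, coeffs (), (1)


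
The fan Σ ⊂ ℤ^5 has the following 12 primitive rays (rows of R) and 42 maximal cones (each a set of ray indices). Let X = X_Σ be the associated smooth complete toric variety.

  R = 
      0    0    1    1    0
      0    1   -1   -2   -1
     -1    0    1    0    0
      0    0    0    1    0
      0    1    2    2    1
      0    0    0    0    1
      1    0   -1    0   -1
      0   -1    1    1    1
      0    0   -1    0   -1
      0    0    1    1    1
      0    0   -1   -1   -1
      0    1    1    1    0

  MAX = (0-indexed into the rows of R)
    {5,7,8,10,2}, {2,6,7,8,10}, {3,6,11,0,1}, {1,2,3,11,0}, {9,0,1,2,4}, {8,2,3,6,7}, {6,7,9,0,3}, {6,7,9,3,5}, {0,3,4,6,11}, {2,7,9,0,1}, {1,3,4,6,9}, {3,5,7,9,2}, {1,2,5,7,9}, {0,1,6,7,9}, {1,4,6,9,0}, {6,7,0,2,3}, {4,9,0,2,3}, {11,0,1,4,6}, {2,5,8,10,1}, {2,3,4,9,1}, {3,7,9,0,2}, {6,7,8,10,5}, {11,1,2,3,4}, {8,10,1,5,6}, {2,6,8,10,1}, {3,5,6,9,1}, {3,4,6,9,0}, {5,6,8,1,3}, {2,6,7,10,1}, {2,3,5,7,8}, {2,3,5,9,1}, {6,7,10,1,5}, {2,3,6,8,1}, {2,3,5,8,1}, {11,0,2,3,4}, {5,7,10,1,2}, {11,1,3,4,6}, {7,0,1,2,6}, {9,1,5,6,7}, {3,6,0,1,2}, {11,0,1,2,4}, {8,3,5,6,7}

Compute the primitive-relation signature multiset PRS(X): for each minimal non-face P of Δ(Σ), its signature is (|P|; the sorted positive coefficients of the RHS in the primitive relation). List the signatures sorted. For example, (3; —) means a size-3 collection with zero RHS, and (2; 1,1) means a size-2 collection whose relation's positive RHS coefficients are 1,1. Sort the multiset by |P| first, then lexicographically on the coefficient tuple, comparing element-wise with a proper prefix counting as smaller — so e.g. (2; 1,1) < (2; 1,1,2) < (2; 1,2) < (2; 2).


Minimal non-faces — 23 found among 12 rays, 42 max cones:

  {9,10}:  v_{9} + v_{10} = 0  →  sig = (2; —)
  {0,5}:  v_{0} + v_{5} = v_{9}  →  sig = (2; 1)
  {3,10}:  v_{3} + v_{10} = v_{8}  →  sig = (2; 1)
  {4,10}:  v_{4} + v_{10} = v_{11}  →  sig = (2; 1)
  {8,9}:  v_{8} + v_{9} = v_{3}  →  sig = (2; 1)
  {9,11}:  v_{9} + v_{11} = v_{4}  →  sig = (2; 1)
  {0,10}:  v_{0} + v_{10} = v_{2} + v_{6}  →  sig = (2; 1,1)
  {4,8}:  v_{4} + v_{8} = v_{3} + v_{11}  →  sig = (2; 1,1)
  {7,11}:  v_{7} + v_{11} = v_{0} + v_{9}  →  sig = (2; 1,1)
  {0,8}:  v_{0} + v_{8} = v_{2} + v_{3} + v_{6}  →  sig = (2; 1,1,1)
  {10,11}:  v_{10} + v_{11} = v_{0} + v_{1} + v_{3}  →  sig = (2; 1,1,1)
  {5,11}:  v_{5} + v_{11} = v_{1} + v_{3} + 2·v_{9}  →  sig = (2; 1,1,2)
  {8,11}:  v_{8} + v_{11} = v_{0} + v_{1} + 2·v_{3}  →  sig = (2; 1,1,2)
  {4,5}:  v_{4} + v_{5} = v_{1} + v_{3} + 3·v_{9}  →  sig = (2; 1,1,3)
  {4,7}:  v_{4} + v_{7} = v_{0} + 2·v_{9}  →  sig = (2; 1,2)
  {1,3,7}:  v_{1} + v_{3} + v_{7} = 0  →  sig = (3; —)
  {2,5,6}:  v_{2} + v_{5} + v_{6} = 0  →  sig = (3; —)
  {1,7,8}:  v_{1} + v_{7} + v_{8} = v_{10}  →  sig = (3; 1)
  {2,6,9}:  v_{2} + v_{6} + v_{9} = v_{0}  →  sig = (3; 1)
  {2,4,6}:  v_{2} + v_{4} + v_{6} = v_{0} + v_{11}  →  sig = (3; 1,1)
  {2,6,11}:  v_{2} + v_{6} + v_{11} = 2·v_{0} + v_{1} + v_{3}  →  sig = (3; 1,1,2)
  {0,1,3,9}:  v_{0} + v_{1} + v_{3} + v_{9} = v_{11}  →  sig = (4; 1)
  {0,1,3,4}:  v_{0} + v_{1} + v_{3} + v_{4} = 2·v_{11}  →  sig = (4; 2)

Signatures (|P|; sorted positive RHS coefficients), sorted:
[(2; —), (2; 1), (2; 1), (2; 1), (2; 1), (2; 1), (2; 1,1), (2; 1,1), (2; 1,1), (2; 1,1,1), (2; 1,1,1), (2; 1,1,2), (2; 1,1,2), (2; 1,1,3), (2; 1,2), (3; —), (3; —), (3; 1), (3; 1), (3; 1,1), (3; 1,1,2), (4; 1), (4; 2)]


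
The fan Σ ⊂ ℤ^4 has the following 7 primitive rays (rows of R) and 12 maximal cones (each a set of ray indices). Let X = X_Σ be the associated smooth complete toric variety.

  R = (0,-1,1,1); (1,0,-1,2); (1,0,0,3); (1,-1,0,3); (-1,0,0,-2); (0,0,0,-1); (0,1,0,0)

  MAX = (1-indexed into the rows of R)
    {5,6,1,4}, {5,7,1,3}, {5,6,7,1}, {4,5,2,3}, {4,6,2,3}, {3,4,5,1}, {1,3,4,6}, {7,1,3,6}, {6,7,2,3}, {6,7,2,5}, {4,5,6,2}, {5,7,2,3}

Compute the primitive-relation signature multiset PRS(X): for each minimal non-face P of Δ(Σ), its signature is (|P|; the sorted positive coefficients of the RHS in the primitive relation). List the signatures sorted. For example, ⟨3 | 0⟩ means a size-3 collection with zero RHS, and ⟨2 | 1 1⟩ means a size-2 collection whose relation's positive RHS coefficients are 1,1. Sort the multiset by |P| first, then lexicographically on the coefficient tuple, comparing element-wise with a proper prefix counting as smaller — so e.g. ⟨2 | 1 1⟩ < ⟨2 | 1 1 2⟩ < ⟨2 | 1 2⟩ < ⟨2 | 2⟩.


3 collections generate NE(X_Σ); each relation:

  {1,2}:  v_{1} + v_{2} = v_{4}  ⇒ sig = ⟨2 | 1⟩
  {4,7}:  v_{4} + v_{7} = v_{3}  ⇒ sig = ⟨2 | 1⟩
  {3,5,6}:  v_{3} + v_{5} + v_{6} = 0  ⇒ sig = ⟨3 | 0⟩

Hence PRS(X_Σ) =
{ ⟨2 | 1⟩ ×2,  ⟨3 | 0⟩ }
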